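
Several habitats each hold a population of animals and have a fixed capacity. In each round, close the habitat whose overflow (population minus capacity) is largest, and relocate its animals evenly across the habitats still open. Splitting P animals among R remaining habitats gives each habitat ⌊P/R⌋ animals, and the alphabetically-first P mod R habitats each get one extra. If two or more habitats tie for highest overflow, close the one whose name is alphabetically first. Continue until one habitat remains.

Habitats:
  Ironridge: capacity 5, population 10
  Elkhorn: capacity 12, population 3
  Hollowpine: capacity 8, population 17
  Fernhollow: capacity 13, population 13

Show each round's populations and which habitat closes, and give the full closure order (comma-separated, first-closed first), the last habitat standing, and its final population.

Closure order: Hollowpine, Ironridge, Fernhollow
Last habitat: Elkhorn with 43 animals

Round 1: Elkhorn=3 Fernhollow=13 Hollowpine=17 Ironridge=10 → close Hollowpine (overflow 9)
  17÷3 = 5 each, +1 to first 2
Round 2: Elkhorn=9 Fernhollow=19 Ironridge=15 → close Ironridge (overflow 10)
  15÷2 = 7 each, +1 to first 1
Round 3: Elkhorn=17 Fernhollow=26 → close Fernhollow (overflow 13)
  26÷1 = 26 each, +1 to first 0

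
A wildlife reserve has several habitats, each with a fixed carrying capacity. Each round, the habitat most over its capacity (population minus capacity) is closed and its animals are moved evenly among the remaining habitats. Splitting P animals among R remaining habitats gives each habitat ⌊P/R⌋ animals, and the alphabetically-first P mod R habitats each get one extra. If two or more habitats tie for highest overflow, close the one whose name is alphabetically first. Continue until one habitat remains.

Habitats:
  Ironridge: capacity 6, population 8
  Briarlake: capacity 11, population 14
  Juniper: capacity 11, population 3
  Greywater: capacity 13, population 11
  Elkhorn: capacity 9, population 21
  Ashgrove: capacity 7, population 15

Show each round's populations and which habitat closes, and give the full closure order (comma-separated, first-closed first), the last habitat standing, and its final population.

Round 1: Ashgrove=15 Briarlake=14 Elkhorn=21 Greywater=11 Ironridge=8 Juniper=3 → close Elkhorn (overflow 12)
  21÷5 = 4 each, +1 to first 1
Round 2: Ashgrove=20 Briarlake=18 Greywater=15 Ironridge=12 Juniper=7 → close Ashgrove (overflow 13)
  20÷4 = 5 each, +1 to first 0
Round 3: Briarlake=23 Greywater=20 Ironridge=17 Juniper=12 → close Briarlake (overflow 12)
  23÷3 = 7 each, +1 to first 2
Round 4: Greywater=28 Ironridge=25 Juniper=19 → close Ironridge (overflow 19)
  25÷2 = 12 each, +1 to first 1
Round 5: Greywater=41 Juniper=31 → close Greywater (overflow 28)
  41÷1 = 41 each, +1 to first 0

Closure order: Elkhorn, Ashgrove, Briarlake, Ironridge, Greywater
Last habitat: Juniper with 72 animals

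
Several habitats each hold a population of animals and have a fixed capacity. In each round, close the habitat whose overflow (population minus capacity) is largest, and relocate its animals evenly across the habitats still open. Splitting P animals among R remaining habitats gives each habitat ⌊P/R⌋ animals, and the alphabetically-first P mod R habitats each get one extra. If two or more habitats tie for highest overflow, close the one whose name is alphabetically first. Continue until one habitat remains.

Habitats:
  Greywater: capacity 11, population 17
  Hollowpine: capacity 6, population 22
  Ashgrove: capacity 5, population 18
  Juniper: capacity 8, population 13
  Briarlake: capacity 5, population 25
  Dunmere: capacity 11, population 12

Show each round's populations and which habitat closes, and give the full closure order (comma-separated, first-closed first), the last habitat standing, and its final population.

Round 1: Ashgrove=18 Briarlake=25 Dunmere=12 Greywater=17 Hollowpine=22 Juniper=13 → close Briarlake (overflow 20)
  25÷5 = 5 each, +1 to first 0
Round 2: Ashgrove=23 Dunmere=17 Greywater=22 Hollowpine=27 Juniper=18 → close Hollowpine (overflow 21)
  27÷4 = 6 each, +1 to first 3
Round 3: Ashgrove=30 Dunmere=24 Greywater=29 Juniper=24 → close Ashgrove (overflow 25)
  30÷3 = 10 each, +1 to first 0
Round 4: Dunmere=34 Greywater=39 Juniper=34 → close Greywater (overflow 28)
  39÷2 = 19 each, +1 to first 1
Round 5: Dunmere=54 Juniper=53 → close Juniper (overflow 45)
  53÷1 = 53 each, +1 to first 0

Closure order: Briarlake, Hollowpine, Ashgrove, Greywater, Juniper
Last habitat: Dunmere with 107 animals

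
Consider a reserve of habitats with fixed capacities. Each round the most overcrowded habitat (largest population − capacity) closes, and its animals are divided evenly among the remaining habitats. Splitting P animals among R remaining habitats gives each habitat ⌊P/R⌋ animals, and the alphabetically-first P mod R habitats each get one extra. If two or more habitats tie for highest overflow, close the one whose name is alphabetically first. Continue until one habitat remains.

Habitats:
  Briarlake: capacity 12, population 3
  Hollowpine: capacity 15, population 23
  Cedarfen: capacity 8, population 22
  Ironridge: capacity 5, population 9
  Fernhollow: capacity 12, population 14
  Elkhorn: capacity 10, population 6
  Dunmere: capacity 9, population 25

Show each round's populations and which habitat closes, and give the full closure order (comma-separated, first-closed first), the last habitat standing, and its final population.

Round 1: Briarlake=3 Cedarfen=22 Dunmere=25 Elkhorn=6 Fernhollow=14 Hollowpine=23 Ironridge=9 → close Dunmere (overflow 16)
  25÷6 = 4 each, +1 to first 1
Round 2: Briarlake=8 Cedarfen=26 Elkhorn=10 Fernhollow=18 Hollowpine=27 Ironridge=13 → close Cedarfen (overflow 18)
  26÷5 = 5 each, +1 to first 1
Round 3: Briarlake=14 Elkhorn=15 Fernhollow=23 Hollowpine=32 Ironridge=18 → close Hollowpine (overflow 17)
  32÷4 = 8 each, +1 to first 0
Round 4: Briarlake=22 Elkhorn=23 Fernhollow=31 Ironridge=26 → close Ironridge (overflow 21)
  26÷3 = 8 each, +1 to first 2
Round 5: Briarlake=31 Elkhorn=32 Fernhollow=39 → close Fernhollow (overflow 27)
  39÷2 = 19 each, +1 to first 1
Round 6: Briarlake=51 Elkhorn=51 → close Elkhorn (overflow 41)
  51÷1 = 51 each, +1 to first 0

Closure order: Dunmere, Cedarfen, Hollowpine, Ironridge, Fernhollow, Elkhorn
Last habitat: Briarlake with 102 animals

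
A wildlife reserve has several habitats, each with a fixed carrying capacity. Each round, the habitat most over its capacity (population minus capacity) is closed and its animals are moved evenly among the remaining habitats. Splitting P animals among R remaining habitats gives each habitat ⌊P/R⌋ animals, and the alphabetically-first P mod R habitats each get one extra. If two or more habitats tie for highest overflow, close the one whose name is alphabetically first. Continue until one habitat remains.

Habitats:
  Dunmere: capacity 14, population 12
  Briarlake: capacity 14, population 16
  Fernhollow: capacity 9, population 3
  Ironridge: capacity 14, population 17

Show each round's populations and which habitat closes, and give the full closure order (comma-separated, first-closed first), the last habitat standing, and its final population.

Round 1: Briarlake=16 Dunmere=12 Fernhollow=3 Ironridge=17 → close Ironridge (overflow 3)
  17÷3 = 5 each, +1 to first 2
Round 2: Briarlake=22 Dunmere=18 Fernhollow=8 → close Briarlake (overflow 8)
  22÷2 = 11 each, +1 to first 0
Round 3: Dunmere=29 Fernhollow=19 → close Dunmere (overflow 15)
  29÷1 = 29 each, +1 to first 0

Closure order: Ironridge, Briarlake, Dunmere
Last habitat: Fernhollow with 48 animals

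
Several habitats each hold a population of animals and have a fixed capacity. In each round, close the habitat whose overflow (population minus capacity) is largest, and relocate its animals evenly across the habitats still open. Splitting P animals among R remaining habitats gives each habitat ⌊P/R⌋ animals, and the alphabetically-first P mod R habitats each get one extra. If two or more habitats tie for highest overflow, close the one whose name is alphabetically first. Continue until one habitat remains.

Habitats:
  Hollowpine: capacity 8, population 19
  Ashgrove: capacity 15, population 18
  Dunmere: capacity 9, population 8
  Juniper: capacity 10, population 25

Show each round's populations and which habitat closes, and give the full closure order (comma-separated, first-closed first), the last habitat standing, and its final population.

Round 1: Ashgrove=18 Dunmere=8 Hollowpine=19 Juniper=25 → close Juniper (overflow 15)
  25÷3 = 8 each, +1 to first 1
Round 2: Ashgrove=27 Dunmere=16 Hollowpine=27 → close Hollowpine (overflow 19)
  27÷2 = 13 each, +1 to first 1
Round 3: Ashgrove=41 Dunmere=29 → close Ashgrove (overflow 26)
  41÷1 = 41 each, +1 to first 0

Closure order: Juniper, Hollowpine, Ashgrove
Last habitat: Dunmere with 70 animals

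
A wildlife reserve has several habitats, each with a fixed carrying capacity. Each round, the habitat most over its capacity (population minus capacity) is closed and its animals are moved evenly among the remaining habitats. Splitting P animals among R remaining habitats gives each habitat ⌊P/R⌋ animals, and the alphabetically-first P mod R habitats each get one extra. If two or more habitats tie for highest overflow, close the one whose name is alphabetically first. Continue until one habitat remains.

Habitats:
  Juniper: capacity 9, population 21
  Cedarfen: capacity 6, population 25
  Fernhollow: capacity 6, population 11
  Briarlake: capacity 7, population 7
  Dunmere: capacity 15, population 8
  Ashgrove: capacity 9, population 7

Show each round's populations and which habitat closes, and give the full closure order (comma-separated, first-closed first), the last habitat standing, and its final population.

Round 1: Ashgrove=7 Briarlake=7 Cedarfen=25 Dunmere=8 Fernhollow=11 Juniper=21 → close Cedarfen (overflow 19)
  25÷5 = 5 each, +1 to first 0
Round 2: Ashgrove=12 Briarlake=12 Dunmere=13 Fernhollow=16 Juniper=26 → close Juniper (overflow 17)
  26÷4 = 6 each, +1 to first 2
Round 3: Ashgrove=19 Briarlake=19 Dunmere=19 Fernhollow=22 → close Fernhollow (overflow 16)
  22÷3 = 7 each, +1 to first 1
Round 4: Ashgrove=27 Briarlake=26 Dunmere=26 → close Briarlake (overflow 19)
  26÷2 = 13 each, +1 to first 0
Round 5: Ashgrove=40 Dunmere=39 → close Ashgrove (overflow 31)
  40÷1 = 40 each, +1 to first 0

Closure order: Cedarfen, Juniper, Fernhollow, Briarlake, Ashgrove
Last habitat: Dunmere with 79 animals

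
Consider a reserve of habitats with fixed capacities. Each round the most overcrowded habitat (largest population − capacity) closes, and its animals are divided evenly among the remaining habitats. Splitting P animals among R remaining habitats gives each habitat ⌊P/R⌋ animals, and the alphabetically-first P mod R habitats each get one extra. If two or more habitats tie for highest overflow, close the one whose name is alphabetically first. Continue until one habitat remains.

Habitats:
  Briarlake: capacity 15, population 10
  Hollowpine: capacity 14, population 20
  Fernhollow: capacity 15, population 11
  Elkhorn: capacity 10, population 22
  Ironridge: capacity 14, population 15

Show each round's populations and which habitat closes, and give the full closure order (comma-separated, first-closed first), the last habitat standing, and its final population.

Round 1: Briarlake=10 Elkhorn=22 Fernhollow=11 Hollowpine=20 Ironridge=15 → close Elkhorn (overflow 12)
  22÷4 = 5 each, +1 to first 2
Round 2: Briarlake=16 Fernhollow=17 Hollowpine=25 Ironridge=20 → close Hollowpine (overflow 11)
  25÷3 = 8 each, +1 to first 1
Round 3: Briarlake=25 Fernhollow=25 Ironridge=28 → close Ironridge (overflow 14)
  28÷2 = 14 each, +1 to first 0
Round 4: Briarlake=39 Fernhollow=39 → close Briarlake (overflow 24)
  39÷1 = 39 each, +1 to first 0

Closure order: Elkhorn, Hollowpine, Ironridge, Briarlake
Last habitat: Fernhollow with 78 animals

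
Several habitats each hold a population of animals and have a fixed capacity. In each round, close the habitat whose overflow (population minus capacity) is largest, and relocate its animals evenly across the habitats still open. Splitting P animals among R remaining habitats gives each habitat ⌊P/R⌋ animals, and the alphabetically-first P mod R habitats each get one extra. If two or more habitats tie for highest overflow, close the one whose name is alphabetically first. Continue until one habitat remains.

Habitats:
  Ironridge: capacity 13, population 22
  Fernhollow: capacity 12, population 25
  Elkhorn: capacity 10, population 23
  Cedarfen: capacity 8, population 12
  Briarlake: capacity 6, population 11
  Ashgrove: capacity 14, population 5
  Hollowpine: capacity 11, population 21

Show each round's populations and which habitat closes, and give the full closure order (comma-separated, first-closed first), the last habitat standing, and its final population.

Round 1: Ashgrove=5 Briarlake=11 Cedarfen=12 Elkhorn=23 Fernhollow=25 Hollowpine=21 Ironridge=22 → close Elkhorn (overflow 13)
  23÷6 = 3 each, +1 to first 5
Round 2: Ashgrove=9 Briarlake=15 Cedarfen=16 Fernhollow=29 Hollowpine=25 Ironridge=25 → close Fernhollow (overflow 17)
  29÷5 = 5 each, +1 to first 4
Round 3: Ashgrove=15 Briarlake=21 Cedarfen=22 Hollowpine=31 Ironridge=30 → close Hollowpine (overflow 20)
  31÷4 = 7 each, +1 to first 3
Round 4: Ashgrove=23 Briarlake=29 Cedarfen=30 Ironridge=37 → close Ironridge (overflow 24)
  37÷3 = 12 each, +1 to first 1
Round 5: Ashgrove=36 Briarlake=41 Cedarfen=42 → close Briarlake (overflow 35)
  41÷2 = 20 each, +1 to first 1
Round 6: Ashgrove=57 Cedarfen=62 → close Cedarfen (overflow 54)
  62÷1 = 62 each, +1 to first 0

Closure order: Elkhorn, Fernhollow, Hollowpine, Ironridge, Briarlake, Cedarfen
Last habitat: Ashgrove with 119 animals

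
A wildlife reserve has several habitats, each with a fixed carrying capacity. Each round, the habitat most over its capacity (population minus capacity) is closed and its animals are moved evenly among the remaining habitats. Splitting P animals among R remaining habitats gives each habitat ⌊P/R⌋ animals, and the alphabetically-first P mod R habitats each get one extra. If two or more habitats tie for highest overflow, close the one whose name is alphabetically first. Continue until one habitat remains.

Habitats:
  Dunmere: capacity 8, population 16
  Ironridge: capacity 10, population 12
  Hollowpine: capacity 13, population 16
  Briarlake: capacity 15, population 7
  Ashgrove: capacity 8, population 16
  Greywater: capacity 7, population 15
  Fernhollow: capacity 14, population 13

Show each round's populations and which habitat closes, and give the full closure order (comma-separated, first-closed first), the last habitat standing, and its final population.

Closure order: Ashgrove, Dunmere, Greywater, Hollowpine, Fernhollow, Ironridge
Last habitat: Briarlake with 95 animals

Round 1: Ashgrove=16 Briarlake=7 Dunmere=16 Fernhollow=13 Greywater=15 Hollowpine=16 Ironridge=12 → close Ashgrove (overflow 8)
  16÷6 = 2 each, +1 to first 4
Round 2: Briarlake=10 Dunmere=19 Fernhollow=16 Greywater=18 Hollowpine=18 Ironridge=14 → close Dunmere (overflow 11)
  19÷5 = 3 each, +1 to first 4
Round 3: Briarlake=14 Fernhollow=20 Greywater=22 Hollowpine=22 Ironridge=17 → close Greywater (overflow 15)
  22÷4 = 5 each, +1 to first 2
Round 4: Briarlake=20 Fernhollow=26 Hollowpine=27 Ironridge=22 → close Hollowpine (overflow 14)
  27÷3 = 9 each, +1 to first 0
Round 5: Briarlake=29 Fernhollow=35 Ironridge=31 → close Fernhollow (overflow 21)
  35÷2 = 17 each, +1 to first 1
Round 6: Briarlake=47 Ironridge=48 → close Ironridge (overflow 38)
  48÷1 = 48 each, +1 to first 0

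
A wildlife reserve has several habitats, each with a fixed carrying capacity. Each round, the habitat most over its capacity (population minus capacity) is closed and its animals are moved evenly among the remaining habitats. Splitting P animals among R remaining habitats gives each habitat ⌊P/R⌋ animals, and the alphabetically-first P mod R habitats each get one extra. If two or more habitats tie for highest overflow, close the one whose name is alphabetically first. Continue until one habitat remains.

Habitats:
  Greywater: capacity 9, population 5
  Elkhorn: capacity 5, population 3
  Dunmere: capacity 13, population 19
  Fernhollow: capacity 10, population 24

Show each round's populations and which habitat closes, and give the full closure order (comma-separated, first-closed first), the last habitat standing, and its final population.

Closure order: Fernhollow, Dunmere, Elkhorn
Last habitat: Greywater with 51 animals

Round 1: Dunmere=19 Elkhorn=3 Fernhollow=24 Greywater=5 → close Fernhollow (overflow 14)
  24÷3 = 8 each, +1 to first 0
Round 2: Dunmere=27 Elkhorn=11 Greywater=13 → close Dunmere (overflow 14)
  27÷2 = 13 each, +1 to first 1
Round 3: Elkhorn=25 Greywater=26 → close Elkhorn (overflow 20)
  25÷1 = 25 each, +1 to first 0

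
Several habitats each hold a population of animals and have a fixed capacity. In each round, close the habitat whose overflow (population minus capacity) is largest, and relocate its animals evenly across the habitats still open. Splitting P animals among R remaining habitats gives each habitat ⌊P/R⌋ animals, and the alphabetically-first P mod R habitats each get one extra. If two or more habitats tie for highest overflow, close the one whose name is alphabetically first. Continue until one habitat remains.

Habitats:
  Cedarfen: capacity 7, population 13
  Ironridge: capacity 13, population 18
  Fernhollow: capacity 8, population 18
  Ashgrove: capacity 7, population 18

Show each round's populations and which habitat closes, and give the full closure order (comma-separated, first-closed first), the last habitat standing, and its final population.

Closure order: Ashgrove, Fernhollow, Cedarfen
Last habitat: Ironridge with 67 animals

Round 1: Ashgrove=18 Cedarfen=13 Fernhollow=18 Ironridge=18 → close Ashgrove (overflow 11)
  18÷3 = 6 each, +1 to first 0
Round 2: Cedarfen=19 Fernhollow=24 Ironridge=24 → close Fernhollow (overflow 16)
  24÷2 = 12 each, +1 to first 0
Round 3: Cedarfen=31 Ironridge=36 → close Cedarfen (overflow 24)
  31÷1 = 31 each, +1 to first 0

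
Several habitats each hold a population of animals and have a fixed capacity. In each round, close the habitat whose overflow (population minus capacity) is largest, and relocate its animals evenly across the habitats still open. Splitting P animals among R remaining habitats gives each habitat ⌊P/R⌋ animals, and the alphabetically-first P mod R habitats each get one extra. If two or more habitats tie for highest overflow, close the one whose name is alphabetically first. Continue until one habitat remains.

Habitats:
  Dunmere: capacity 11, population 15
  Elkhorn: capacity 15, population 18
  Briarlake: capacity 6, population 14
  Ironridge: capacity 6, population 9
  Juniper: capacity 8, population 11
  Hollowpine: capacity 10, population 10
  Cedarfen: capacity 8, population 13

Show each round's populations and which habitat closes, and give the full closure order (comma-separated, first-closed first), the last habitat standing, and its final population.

Closure order: Briarlake, Cedarfen, Dunmere, Elkhorn, Ironridge, Hollowpine
Last habitat: Juniper with 90 animals

Round 1: Briarlake=14 Cedarfen=13 Dunmere=15 Elkhorn=18 Hollowpine=10 Ironridge=9 Juniper=11 → close Briarlake (overflow 8)
  14÷6 = 2 each, +1 to first 2
Round 2: Cedarfen=16 Dunmere=18 Elkhorn=20 Hollowpine=12 Ironridge=11 Juniper=13 → close Cedarfen (overflow 8)
  16÷5 = 3 each, +1 to first 1
Round 3: Dunmere=22 Elkhorn=23 Hollowpine=15 Ironridge=14 Juniper=16 → close Dunmere (overflow 11)
  22÷4 = 5 each, +1 to first 2
Round 4: Elkhorn=29 Hollowpine=21 Ironridge=19 Juniper=21 → close Elkhorn (overflow 14)
  29÷3 = 9 each, +1 to first 2
Round 5: Hollowpine=31 Ironridge=29 Juniper=30 → close Ironridge (overflow 23)
  29÷2 = 14 each, +1 to first 1
Round 6: Hollowpine=46 Juniper=44 → close Hollowpine (overflow 36)
  46÷1 = 46 each, +1 to first 0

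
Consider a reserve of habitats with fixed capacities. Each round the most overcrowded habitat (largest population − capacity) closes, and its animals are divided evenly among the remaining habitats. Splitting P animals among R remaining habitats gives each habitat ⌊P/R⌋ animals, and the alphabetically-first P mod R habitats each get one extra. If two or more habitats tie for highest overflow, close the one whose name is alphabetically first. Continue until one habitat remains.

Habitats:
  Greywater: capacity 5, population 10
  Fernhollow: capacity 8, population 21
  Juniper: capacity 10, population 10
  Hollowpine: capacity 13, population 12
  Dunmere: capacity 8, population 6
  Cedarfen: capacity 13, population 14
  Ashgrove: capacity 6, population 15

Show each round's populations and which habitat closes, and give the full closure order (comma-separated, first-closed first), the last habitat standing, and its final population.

Closure order: Fernhollow, Ashgrove, Greywater, Cedarfen, Dunmere, Hollowpine
Last habitat: Juniper with 88 animals

Round 1: Ashgrove=15 Cedarfen=14 Dunmere=6 Fernhollow=21 Greywater=10 Hollowpine=12 Juniper=10 → close Fernhollow (overflow 13)
  21÷6 = 3 each, +1 to first 3
Round 2: Ashgrove=19 Cedarfen=18 Dunmere=10 Greywater=13 Hollowpine=15 Juniper=13 → close Ashgrove (overflow 13)
  19÷5 = 3 each, +1 to first 4
Round 3: Cedarfen=22 Dunmere=14 Greywater=17 Hollowpine=19 Juniper=16 → close Greywater (overflow 12)
  17÷4 = 4 each, +1 to first 1
Round 4: Cedarfen=27 Dunmere=18 Hollowpine=23 Juniper=20 → close Cedarfen (overflow 14)
  27÷3 = 9 each, +1 to first 0
Round 5: Dunmere=27 Hollowpine=32 Juniper=29 → close Dunmere (overflow 19)
  27÷2 = 13 each, +1 to first 1
Round 6: Hollowpine=46 Juniper=42 → close Hollowpine (overflow 33)
  46÷1 = 46 each, +1 to first 0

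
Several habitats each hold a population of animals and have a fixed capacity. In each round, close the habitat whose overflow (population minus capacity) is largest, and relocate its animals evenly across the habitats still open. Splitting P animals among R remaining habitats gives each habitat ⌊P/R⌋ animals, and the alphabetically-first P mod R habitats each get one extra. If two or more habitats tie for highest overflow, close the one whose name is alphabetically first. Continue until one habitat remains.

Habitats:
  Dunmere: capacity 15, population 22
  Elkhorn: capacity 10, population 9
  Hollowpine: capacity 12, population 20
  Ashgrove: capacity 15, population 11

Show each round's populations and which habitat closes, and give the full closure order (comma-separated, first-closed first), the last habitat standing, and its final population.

Round 1: Ashgrove=11 Dunmere=22 Elkhorn=9 Hollowpine=20 → close Hollowpine (overflow 8)
  20÷3 = 6 each, +1 to first 2
Round 2: Ashgrove=18 Dunmere=29 Elkhorn=15 → close Dunmere (overflow 14)
  29÷2 = 14 each, +1 to first 1
Round 3: Ashgrove=33 Elkhorn=29 → close Elkhorn (overflow 19)
  29÷1 = 29 each, +1 to first 0

Closure order: Hollowpine, Dunmere, Elkhorn
Last habitat: Ashgrove with 62 animals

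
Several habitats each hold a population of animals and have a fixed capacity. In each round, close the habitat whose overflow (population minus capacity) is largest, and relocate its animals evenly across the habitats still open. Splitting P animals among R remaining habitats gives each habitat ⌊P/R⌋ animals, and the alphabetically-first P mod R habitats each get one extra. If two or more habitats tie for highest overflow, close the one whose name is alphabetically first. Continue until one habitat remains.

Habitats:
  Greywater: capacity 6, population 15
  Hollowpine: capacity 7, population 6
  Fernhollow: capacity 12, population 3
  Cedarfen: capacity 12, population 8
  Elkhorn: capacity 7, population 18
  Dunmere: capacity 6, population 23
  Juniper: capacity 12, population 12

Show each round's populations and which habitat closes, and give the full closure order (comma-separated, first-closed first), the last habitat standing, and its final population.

Round 1: Cedarfen=8 Dunmere=23 Elkhorn=18 Fernhollow=3 Greywater=15 Hollowpine=6 Juniper=12 → close Dunmere (overflow 17)
  23÷6 = 3 each, +1 to first 5
Round 2: Cedarfen=12 Elkhorn=22 Fernhollow=7 Greywater=19 Hollowpine=10 Juniper=15 → close Elkhorn (overflow 15)
  22÷5 = 4 each, +1 to first 2
Round 3: Cedarfen=17 Fernhollow=12 Greywater=23 Hollowpine=14 Juniper=19 → close Greywater (overflow 17)
  23÷4 = 5 each, +1 to first 3
Round 4: Cedarfen=23 Fernhollow=18 Hollowpine=20 Juniper=24 → close Hollowpine (overflow 13)
  20÷3 = 6 each, +1 to first 2
Round 5: Cedarfen=30 Fernhollow=25 Juniper=30 → close Cedarfen (overflow 18)
  30÷2 = 15 each, +1 to first 0
Round 6: Fernhollow=40 Juniper=45 → close Juniper (overflow 33)
  45÷1 = 45 each, +1 to first 0

Closure order: Dunmere, Elkhorn, Greywater, Hollowpine, Cedarfen, Juniper
Last habitat: Fernhollow with 85 animals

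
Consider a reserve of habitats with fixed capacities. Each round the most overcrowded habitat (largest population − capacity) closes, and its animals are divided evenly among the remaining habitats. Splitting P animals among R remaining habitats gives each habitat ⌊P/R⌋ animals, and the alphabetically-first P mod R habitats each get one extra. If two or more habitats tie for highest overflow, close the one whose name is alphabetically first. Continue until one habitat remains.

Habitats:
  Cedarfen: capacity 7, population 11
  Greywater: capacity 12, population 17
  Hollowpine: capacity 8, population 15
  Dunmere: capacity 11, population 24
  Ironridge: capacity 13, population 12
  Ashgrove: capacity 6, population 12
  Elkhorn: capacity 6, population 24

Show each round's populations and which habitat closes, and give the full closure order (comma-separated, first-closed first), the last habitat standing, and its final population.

Round 1: Ashgrove=12 Cedarfen=11 Dunmere=24 Elkhorn=24 Greywater=17 Hollowpine=15 Ironridge=12 → close Elkhorn (overflow 18)
  24÷6 = 4 each, +1 to first 0
Round 2: Ashgrove=16 Cedarfen=15 Dunmere=28 Greywater=21 Hollowpine=19 Ironridge=16 → close Dunmere (overflow 17)
  28÷5 = 5 each, +1 to first 3
Round 3: Ashgrove=22 Cedarfen=21 Greywater=27 Hollowpine=24 Ironridge=21 → close Ashgrove (overflow 16)
  22÷4 = 5 each, +1 to first 2
Round 4: Cedarfen=27 Greywater=33 Hollowpine=29 Ironridge=26 → close Greywater (overflow 21)
  33÷3 = 11 each, +1 to first 0
Round 5: Cedarfen=38 Hollowpine=40 Ironridge=37 → close Hollowpine (overflow 32)
  40÷2 = 20 each, +1 to first 0
Round 6: Cedarfen=58 Ironridge=57 → close Cedarfen (overflow 51)
  58÷1 = 58 each, +1 to first 0

Closure order: Elkhorn, Dunmere, Ashgrove, Greywater, Hollowpine, Cedarfen
Last habitat: Ironridge with 115 animals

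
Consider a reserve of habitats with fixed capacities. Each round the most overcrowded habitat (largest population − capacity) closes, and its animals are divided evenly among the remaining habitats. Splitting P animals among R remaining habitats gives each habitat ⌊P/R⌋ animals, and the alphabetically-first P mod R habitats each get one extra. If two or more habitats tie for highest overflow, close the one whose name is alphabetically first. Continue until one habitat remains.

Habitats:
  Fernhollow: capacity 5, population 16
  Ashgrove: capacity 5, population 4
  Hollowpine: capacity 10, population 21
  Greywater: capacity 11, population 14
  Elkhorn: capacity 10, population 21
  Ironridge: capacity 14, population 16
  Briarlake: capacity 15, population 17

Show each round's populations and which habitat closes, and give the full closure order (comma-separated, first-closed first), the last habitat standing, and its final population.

Round 1: Ashgrove=4 Briarlake=17 Elkhorn=21 Fernhollow=16 Greywater=14 Hollowpine=21 Ironridge=16 → close Elkhorn (overflow 11)
  21÷6 = 3 each, +1 to first 3
Round 2: Ashgrove=8 Briarlake=21 Fernhollow=20 Greywater=17 Hollowpine=24 Ironridge=19 → close Fernhollow (overflow 15)
  20÷5 = 4 each, +1 to first 0
Round 3: Ashgrove=12 Briarlake=25 Greywater=21 Hollowpine=28 Ironridge=23 → close Hollowpine (overflow 18)
  28÷4 = 7 each, +1 to first 0
Round 4: Ashgrove=19 Briarlake=32 Greywater=28 Ironridge=30 → close Briarlake (overflow 17)
  32÷3 = 10 each, +1 to first 2
Round 5: Ashgrove=30 Greywater=39 Ironridge=40 → close Greywater (overflow 28)
  39÷2 = 19 each, +1 to first 1
Round 6: Ashgrove=50 Ironridge=59 → close Ashgrove (overflow 45)
  50÷1 = 50 each, +1 to first 0

Closure order: Elkhorn, Fernhollow, Hollowpine, Briarlake, Greywater, Ashgrove
Last habitat: Ironridge with 109 animals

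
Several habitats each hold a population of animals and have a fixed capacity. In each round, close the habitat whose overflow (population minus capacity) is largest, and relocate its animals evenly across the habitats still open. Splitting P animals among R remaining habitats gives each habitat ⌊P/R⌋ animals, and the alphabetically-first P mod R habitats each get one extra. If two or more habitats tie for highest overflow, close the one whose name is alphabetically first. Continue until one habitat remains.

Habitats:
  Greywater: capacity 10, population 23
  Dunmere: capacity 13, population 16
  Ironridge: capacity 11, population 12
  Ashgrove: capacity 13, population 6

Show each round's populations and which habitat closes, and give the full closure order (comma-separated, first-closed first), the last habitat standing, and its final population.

Closure order: Greywater, Dunmere, Ironridge
Last habitat: Ashgrove with 57 animals

Round 1: Ashgrove=6 Dunmere=16 Greywater=23 Ironridge=12 → close Greywater (overflow 13)
  23÷3 = 7 each, +1 to first 2
Round 2: Ashgrove=14 Dunmere=24 Ironridge=19 → close Dunmere (overflow 11)
  24÷2 = 12 each, +1 to first 0
Round 3: Ashgrove=26 Ironridge=31 → close Ironridge (overflow 20)
  31÷1 = 31 each, +1 to first 0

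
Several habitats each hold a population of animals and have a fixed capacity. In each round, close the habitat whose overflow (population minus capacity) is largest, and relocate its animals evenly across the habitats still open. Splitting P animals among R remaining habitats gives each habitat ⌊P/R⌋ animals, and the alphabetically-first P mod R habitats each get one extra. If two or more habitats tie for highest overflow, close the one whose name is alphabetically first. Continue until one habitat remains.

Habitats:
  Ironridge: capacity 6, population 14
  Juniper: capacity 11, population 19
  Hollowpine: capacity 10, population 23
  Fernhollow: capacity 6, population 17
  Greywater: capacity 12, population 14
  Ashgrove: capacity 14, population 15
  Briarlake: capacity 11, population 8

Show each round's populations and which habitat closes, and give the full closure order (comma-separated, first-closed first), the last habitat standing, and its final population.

Round 1: Ashgrove=15 Briarlake=8 Fernhollow=17 Greywater=14 Hollowpine=23 Ironridge=14 Juniper=19 → close Hollowpine (overflow 13)
  23÷6 = 3 each, +1 to first 5
Round 2: Ashgrove=19 Briarlake=12 Fernhollow=21 Greywater=18 Ironridge=18 Juniper=22 → close Fernhollow (overflow 15)
  21÷5 = 4 each, +1 to first 1
Round 3: Ashgrove=24 Briarlake=16 Greywater=22 Ironridge=22 Juniper=26 → close Ironridge (overflow 16)
  22÷4 = 5 each, +1 to first 2
Round 4: Ashgrove=30 Briarlake=22 Greywater=27 Juniper=31 → close Juniper (overflow 20)
  31÷3 = 10 each, +1 to first 1
Round 5: Ashgrove=41 Briarlake=32 Greywater=37 → close Ashgrove (overflow 27)
  41÷2 = 20 each, +1 to first 1
Round 6: Briarlake=53 Greywater=57 → close Greywater (overflow 45)
  57÷1 = 57 each, +1 to first 0

Closure order: Hollowpine, Fernhollow, Ironridge, Juniper, Ashgrove, Greywater
Last habitat: Briarlake with 110 animals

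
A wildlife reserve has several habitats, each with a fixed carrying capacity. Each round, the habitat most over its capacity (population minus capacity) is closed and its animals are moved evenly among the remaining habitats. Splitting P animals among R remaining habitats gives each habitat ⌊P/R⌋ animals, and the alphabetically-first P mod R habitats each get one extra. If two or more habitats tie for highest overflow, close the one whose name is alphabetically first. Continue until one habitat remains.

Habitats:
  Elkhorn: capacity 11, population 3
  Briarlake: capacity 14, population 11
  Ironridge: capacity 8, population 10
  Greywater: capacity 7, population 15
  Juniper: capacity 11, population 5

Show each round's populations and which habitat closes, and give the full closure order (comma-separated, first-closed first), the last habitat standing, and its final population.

Closure order: Greywater, Ironridge, Briarlake, Elkhorn
Last habitat: Juniper with 44 animals

Round 1: Briarlake=11 Elkhorn=3 Greywater=15 Ironridge=10 Juniper=5 → close Greywater (overflow 8)
  15÷4 = 3 each, +1 to first 3
Round 2: Briarlake=15 Elkhorn=7 Ironridge=14 Juniper=8 → close Ironridge (overflow 6)
  14÷3 = 4 each, +1 to first 2
Round 3: Briarlake=20 Elkhorn=12 Juniper=12 → close Briarlake (overflow 6)
  20÷2 = 10 each, +1 to first 0
Round 4: Elkhorn=22 Juniper=22 → close Elkhorn (overflow 11)
  22÷1 = 22 each, +1 to first 0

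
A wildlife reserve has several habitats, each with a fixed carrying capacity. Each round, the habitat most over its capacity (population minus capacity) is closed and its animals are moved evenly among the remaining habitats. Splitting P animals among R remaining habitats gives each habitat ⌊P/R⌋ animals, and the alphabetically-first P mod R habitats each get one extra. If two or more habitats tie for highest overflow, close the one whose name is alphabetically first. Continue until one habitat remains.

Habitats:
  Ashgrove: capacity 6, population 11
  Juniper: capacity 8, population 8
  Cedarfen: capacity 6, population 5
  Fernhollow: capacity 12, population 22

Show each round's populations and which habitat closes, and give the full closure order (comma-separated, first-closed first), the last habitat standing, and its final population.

Closure order: Fernhollow, Ashgrove, Cedarfen
Last habitat: Juniper with 46 animals

Round 1: Ashgrove=11 Cedarfen=5 Fernhollow=22 Juniper=8 → close Fernhollow (overflow 10)
  22÷3 = 7 each, +1 to first 1
Round 2: Ashgrove=19 Cedarfen=12 Juniper=15 → close Ashgrove (overflow 13)
  19÷2 = 9 each, +1 to first 1
Round 3: Cedarfen=22 Juniper=24 → close Cedarfen (overflow 16)
  22÷1 = 22 each, +1 to first 0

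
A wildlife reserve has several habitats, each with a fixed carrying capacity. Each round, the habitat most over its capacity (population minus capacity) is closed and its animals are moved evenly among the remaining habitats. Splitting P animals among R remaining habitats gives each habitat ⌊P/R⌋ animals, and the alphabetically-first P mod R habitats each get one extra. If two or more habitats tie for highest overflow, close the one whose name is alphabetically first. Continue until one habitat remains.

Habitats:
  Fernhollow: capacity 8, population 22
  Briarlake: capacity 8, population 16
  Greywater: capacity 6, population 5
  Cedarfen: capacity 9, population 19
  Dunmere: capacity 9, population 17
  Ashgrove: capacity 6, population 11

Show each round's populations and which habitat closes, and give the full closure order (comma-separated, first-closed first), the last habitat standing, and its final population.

Closure order: Fernhollow, Cedarfen, Briarlake, Dunmere, Ashgrove
Last habitat: Greywater with 90 animals

Round 1: Ashgrove=11 Briarlake=16 Cedarfen=19 Dunmere=17 Fernhollow=22 Greywater=5 → close Fernhollow (overflow 14)
  22÷5 = 4 each, +1 to first 2
Round 2: Ashgrove=16 Briarlake=21 Cedarfen=23 Dunmere=21 Greywater=9 → close Cedarfen (overflow 14)
  23÷4 = 5 each, +1 to first 3
Round 3: Ashgrove=22 Briarlake=27 Dunmere=27 Greywater=14 → close Briarlake (overflow 19)
  27÷3 = 9 each, +1 to first 0
Round 4: Ashgrove=31 Dunmere=36 Greywater=23 → close Dunmere (overflow 27)
  36÷2 = 18 each, +1 to first 0
Round 5: Ashgrove=49 Greywater=41 → close Ashgrove (overflow 43)
  49÷1 = 49 each, +1 to first 0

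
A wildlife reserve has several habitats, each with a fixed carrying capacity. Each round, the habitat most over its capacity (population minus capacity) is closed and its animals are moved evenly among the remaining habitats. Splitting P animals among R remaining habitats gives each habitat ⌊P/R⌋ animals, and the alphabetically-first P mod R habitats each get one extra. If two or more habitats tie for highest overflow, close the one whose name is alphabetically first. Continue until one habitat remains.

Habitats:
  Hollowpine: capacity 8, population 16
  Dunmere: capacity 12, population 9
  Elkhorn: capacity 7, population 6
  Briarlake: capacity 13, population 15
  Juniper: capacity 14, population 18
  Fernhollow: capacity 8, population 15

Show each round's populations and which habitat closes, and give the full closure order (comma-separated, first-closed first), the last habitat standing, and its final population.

Round 1: Briarlake=15 Dunmere=9 Elkhorn=6 Fernhollow=15 Hollowpine=16 Juniper=18 → close Hollowpine (overflow 8)
  16÷5 = 3 each, +1 to first 1
Round 2: Briarlake=19 Dunmere=12 Elkhorn=9 Fernhollow=18 Juniper=21 → close Fernhollow (overflow 10)
  18÷4 = 4 each, +1 to first 2
Round 3: Briarlake=24 Dunmere=17 Elkhorn=13 Juniper=25 → close Briarlake (overflow 11)
  24÷3 = 8 each, +1 to first 0
Round 4: Dunmere=25 Elkhorn=21 Juniper=33 → close Juniper (overflow 19)
  33÷2 = 16 each, +1 to first 1
Round 5: Dunmere=42 Elkhorn=37 → close Dunmere (overflow 30)
  42÷1 = 42 each, +1 to first 0

Closure order: Hollowpine, Fernhollow, Briarlake, Juniper, Dunmere
Last habitat: Elkhorn with 79 animals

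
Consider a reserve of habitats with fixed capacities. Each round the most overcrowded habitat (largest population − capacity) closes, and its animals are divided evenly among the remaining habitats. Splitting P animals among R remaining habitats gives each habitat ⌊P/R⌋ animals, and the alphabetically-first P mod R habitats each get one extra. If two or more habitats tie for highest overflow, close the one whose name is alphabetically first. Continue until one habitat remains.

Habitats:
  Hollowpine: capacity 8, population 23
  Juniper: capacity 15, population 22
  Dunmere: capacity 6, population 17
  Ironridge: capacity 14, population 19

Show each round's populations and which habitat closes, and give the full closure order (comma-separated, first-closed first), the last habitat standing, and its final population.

Round 1: Dunmere=17 Hollowpine=23 Ironridge=19 Juniper=22 → close Hollowpine (overflow 15)
  23÷3 = 7 each, +1 to first 2
Round 2: Dunmere=25 Ironridge=27 Juniper=29 → close Dunmere (overflow 19)
  25÷2 = 12 each, +1 to first 1
Round 3: Ironridge=40 Juniper=41 → close Ironridge (overflow 26)
  40÷1 = 40 each, +1 to first 0

Closure order: Hollowpine, Dunmere, Ironridge
Last habitat: Juniper with 81 animals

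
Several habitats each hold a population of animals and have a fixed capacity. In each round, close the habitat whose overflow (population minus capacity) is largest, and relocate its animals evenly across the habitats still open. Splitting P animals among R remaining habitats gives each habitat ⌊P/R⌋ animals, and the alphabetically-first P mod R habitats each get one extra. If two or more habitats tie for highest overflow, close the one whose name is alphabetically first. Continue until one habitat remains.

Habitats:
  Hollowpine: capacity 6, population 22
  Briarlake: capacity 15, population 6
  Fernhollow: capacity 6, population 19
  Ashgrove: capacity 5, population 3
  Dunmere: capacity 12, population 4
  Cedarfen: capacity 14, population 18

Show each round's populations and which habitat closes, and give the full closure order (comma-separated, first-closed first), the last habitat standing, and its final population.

Round 1: Ashgrove=3 Briarlake=6 Cedarfen=18 Dunmere=4 Fernhollow=19 Hollowpine=22 → close Hollowpine (overflow 16)
  22÷5 = 4 each, +1 to first 2
Round 2: Ashgrove=8 Briarlake=11 Cedarfen=22 Dunmere=8 Fernhollow=23 → close Fernhollow (overflow 17)
  23÷4 = 5 each, +1 to first 3
Round 3: Ashgrove=14 Briarlake=17 Cedarfen=28 Dunmere=13 → close Cedarfen (overflow 14)
  28÷3 = 9 each, +1 to first 1
Round 4: Ashgrove=24 Briarlake=26 Dunmere=22 → close Ashgrove (overflow 19)
  24÷2 = 12 each, +1 to first 0
Round 5: Briarlake=38 Dunmere=34 → close Briarlake (overflow 23)
  38÷1 = 38 each, +1 to first 0

Closure order: Hollowpine, Fernhollow, Cedarfen, Ashgrove, Briarlake
Last habitat: Dunmere with 72 animals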